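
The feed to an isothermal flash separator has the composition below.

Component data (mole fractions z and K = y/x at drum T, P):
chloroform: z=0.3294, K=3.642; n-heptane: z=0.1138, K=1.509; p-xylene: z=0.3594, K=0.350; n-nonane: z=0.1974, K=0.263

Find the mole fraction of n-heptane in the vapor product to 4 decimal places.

Let β = V/F and solve Σ zᵢ(Kᵢ−1)/(1+β(Kᵢ−1)) = 0.
Check two-phase: ΣzᵢKᵢ = 1.5491 > 1 and Σzᵢ/Kᵢ = 1.9433 > 1, so g(0) = 0.5491 > 0 and g(1) = -0.9433 < 0.
Iterate (Newton) starting at β = 0.66:
  β = 0.6600: g = -0.33185, g' = -1.1942 → β = 0.3821
  β = 0.3821: g = -0.03175, g' = -1.0666 → β = 0.3523
  β = 0.3523: g = 0.00031, g' = -1.0890 → β = 0.3526
Converged at β = 0.3526.
Compositions from xᵢ = zᵢ/(1+β(Kᵢ−1)), yᵢ = Kᵢxᵢ:
  chloroform: x = 0.1705, y = 0.6211
  n-heptane: x = 0.0965, y = 0.1456
  p-xylene: x = 0.4663, y = 0.1632
  n-nonane: x = 0.2667, y = 0.0701

y_n-heptane = 0.1456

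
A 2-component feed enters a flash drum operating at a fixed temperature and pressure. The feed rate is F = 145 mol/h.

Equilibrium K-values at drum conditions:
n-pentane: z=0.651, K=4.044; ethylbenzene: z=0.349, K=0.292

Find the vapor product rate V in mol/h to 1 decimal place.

V = 116.7 mol/h

Rachford–Rice: g(V/F) = Σ zᵢ(Kᵢ−1)/(1+V/F(Kᵢ−1)) = 0.
g(0) = ΣzᵢKᵢ − 1 = 1.735 and g(1) = 1 − Σzᵢ/Kᵢ = -0.356, so a root lies in (0, 1).
Newton–Raphson from V/F = 0.54:
  V/F = 0.540: g = 0.3495, g' = -1.322 → V/F = 0.804
  V/F = 0.804: g = 0.0005, g' = -1.451 → V/F = 0.805
Converged at V/F = 0.805.
Then V = V/F·F = 0.8048·145 = 116.7 mol/h and L = F − V = 28.3 mol/h.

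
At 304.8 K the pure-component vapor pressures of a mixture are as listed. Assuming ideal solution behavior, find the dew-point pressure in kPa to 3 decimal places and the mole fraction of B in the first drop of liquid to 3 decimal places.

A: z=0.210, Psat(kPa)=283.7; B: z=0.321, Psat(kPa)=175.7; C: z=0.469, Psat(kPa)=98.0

Pdew = 136.001 kPa, x_B = 0.248

At the dew point ψ → 1, so Σzᵢ/Kᵢ = 1 with Kᵢ = Pᵢˢᵃᵗ/P ⇒ 1/P = Σzᵢ/Pᵢˢᵃᵗ.
1/P = 0.210/283.7 + 0.321/175.7 + 0.469/98.0 = 0.007353 ⇒ P = 136.001 kPa
xᵢ = zᵢP/Pᵢˢᵃᵗ ⇒ x_B = 0.321·136.001/175.7 = 0.248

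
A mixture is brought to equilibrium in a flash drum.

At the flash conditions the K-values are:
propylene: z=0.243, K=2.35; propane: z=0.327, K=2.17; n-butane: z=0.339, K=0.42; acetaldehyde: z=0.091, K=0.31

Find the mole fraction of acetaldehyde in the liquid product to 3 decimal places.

x_acetaldehyde = 0.155

Newton–Raphson from V/F = 0.5:
  V/F = 0.500: g = 0.0644, g' = -0.663 → V/F = 0.597
  V/F = 0.597: g = -0.0007, g' = -0.683 → V/F = 0.596
Converged at V/F = 0.596.
Compositions from xᵢ = zᵢ/(1+V/F(Kᵢ−1)), yᵢ = Kᵢxᵢ:
  propylene: x = 0.135, y = 0.316
  propane: x = 0.193, y = 0.418
  n-butane: x = 0.518, y = 0.218
  acetaldehyde: x = 0.155, y = 0.048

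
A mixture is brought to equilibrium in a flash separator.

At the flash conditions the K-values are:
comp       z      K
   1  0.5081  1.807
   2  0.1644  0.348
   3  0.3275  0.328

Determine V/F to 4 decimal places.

Rachford–Rice: g(V/F) = Σ zᵢ(Kᵢ−1)/(1+V/F(Kᵢ−1)) = 0.
Check two-phase: ΣzᵢKᵢ = 1.0828 > 1 and Σzᵢ/Kᵢ = 1.7521 > 1, so g(0) = 0.0828 > 0 and g(1) = -0.7521 < 0.
Newton–Raphson from V/F = 0.47:
  V/F = 0.4700: g = -0.17895, g' = -0.6352 → V/F = 0.1883
  V/F = 0.1883: g = -0.01819, g' = -0.5340 → V/F = 0.1542
  V/F = 0.1542: g = -0.00004, g' = -0.5322 → V/F = 0.1541
Converged at V/F = 0.1541.

V/F = 0.1541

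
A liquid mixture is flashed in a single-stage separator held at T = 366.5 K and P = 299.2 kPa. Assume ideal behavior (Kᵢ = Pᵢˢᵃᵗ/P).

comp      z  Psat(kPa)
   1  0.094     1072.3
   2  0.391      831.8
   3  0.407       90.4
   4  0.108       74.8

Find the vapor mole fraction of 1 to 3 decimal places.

Raoult's law: Kᵢ = Pᵢˢᵃᵗ/P = Pᵢˢᵃᵗ/299.2.
  K_1 = 1072.3/299.2 = 3.58389, K_2 = 831.8/299.2 = 2.78008, K_3 = 90.4/299.2 = 0.30214, K_4 = 74.8/299.2 = 0.25000
Rachford–Rice: g(β) = Σ zᵢ(Kᵢ−1)/(1+β(Kᵢ−1)) = 0.
Check two-phase: ΣzᵢKᵢ = 1.574 > 1 and Σzᵢ/Kᵢ = 1.946 > 1, so g(0) = 0.574 > 0 and g(1) = -0.946 < 0.
Newton–Raphson from β = 0.5:
  β = 0.500: g = -0.0916, g' = -1.089 → β = 0.416
  β = 0.416: g = -0.0009, g' = -1.077 → β = 0.415
Converged at β = 0.415.
Compositions from xᵢ = zᵢ/(1+β(Kᵢ−1)), yᵢ = Kᵢxᵢ:
  1: x = 0.045, y = 0.163
  2: x = 0.225, y = 0.625
  3: x = 0.573, y = 0.173
  4: x = 0.157, y = 0.039

y_1 = 0.163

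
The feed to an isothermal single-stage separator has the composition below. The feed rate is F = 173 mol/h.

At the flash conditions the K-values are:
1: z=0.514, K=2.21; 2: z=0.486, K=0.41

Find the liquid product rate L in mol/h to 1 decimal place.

L = 91.8 mol/h

Material balance + equilibrium reduce to Σ zᵢ(Kᵢ−1)/(1+ψ(Kᵢ−1)) = 0.
g(0) = ΣzᵢKᵢ − 1 = 0.335 and g(1) = 1 − Σzᵢ/Kᵢ = -0.418, so a root lies in (0, 1).
Newton iteration, ψ⁰ = 0.69:
  ψ = 0.690: g = -0.1447, g' = -0.705 → ψ = 0.485
  ψ = 0.485: g = -0.0096, g' = -0.631 → ψ = 0.470
Converged at ψ = 0.470.
Then V = ψ·F = 0.4695·173 = 81.2 mol/h and L = F − V = 91.8 mol/h.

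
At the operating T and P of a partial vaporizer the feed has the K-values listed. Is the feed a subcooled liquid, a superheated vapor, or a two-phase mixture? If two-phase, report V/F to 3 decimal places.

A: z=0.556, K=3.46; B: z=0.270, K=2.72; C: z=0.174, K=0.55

ΣzᵢKᵢ = 2.754; Σzᵢ/Kᵢ = 0.576.
Since Σzᵢ/Kᵢ < 1 the mixture is above its dew point — single vapor phase.

superheated vapor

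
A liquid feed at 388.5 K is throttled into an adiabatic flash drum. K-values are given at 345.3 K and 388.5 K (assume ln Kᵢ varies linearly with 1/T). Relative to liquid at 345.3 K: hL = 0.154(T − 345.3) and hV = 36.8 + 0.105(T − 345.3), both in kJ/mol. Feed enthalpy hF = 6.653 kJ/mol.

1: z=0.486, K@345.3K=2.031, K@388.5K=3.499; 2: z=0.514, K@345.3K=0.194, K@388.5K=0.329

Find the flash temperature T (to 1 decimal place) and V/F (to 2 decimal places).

T = 349.4 K, V/F = 0.16

Adiabatic flash: solve Rachford–Rice at each trial T, then check hF = ψ·hV(T) + (1−ψ)·hL(T).
  T = 345.3 K: K = (2.031, 0.194), RR gives ψ = 0.104, H_out = 3.843 kJ/mol
  T = 388.5 K: K = (3.499, 0.329), RR gives ψ = 0.519, H_out = 24.640 kJ/mol
  T = 366.9 K: K = (2.709, 0.257), RR gives ψ = 0.353, H_out = 15.942 kJ/mol
  T = 356.1 K: K = (2.356, 0.224), RR gives ψ = 0.247, H_out = 10.631 kJ/mol
  T = 350.7 K: K = (2.190, 0.209), RR gives ψ = 0.182, H_out = 7.489 kJ/mol
  T = 348.0 K: K = (2.110, 0.201), RR gives ψ = 0.145, H_out = 5.741 kJ/mol
  T = 349.4 K: K = (2.151, 0.205), RR gives ψ = 0.165, H_out = 6.665 kJ/mol
Linear interpolation between T = 348.0 (H_out = 5.741) and T = 349.4 (H_out = 6.665) on hF = 6.653 gives T ≈ 349.4 K, at which ψ = 0.16.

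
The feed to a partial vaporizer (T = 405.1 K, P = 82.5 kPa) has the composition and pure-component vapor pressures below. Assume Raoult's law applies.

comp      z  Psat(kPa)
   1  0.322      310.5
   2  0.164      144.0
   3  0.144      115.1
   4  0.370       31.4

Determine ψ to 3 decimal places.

ψ = 0.730

Raoult's law: Kᵢ = Pᵢˢᵃᵗ/P = Pᵢˢᵃᵗ/82.5.
  K_1 = 310.5/82.5 = 3.76364, K_2 = 144.0/82.5 = 1.74545, K_3 = 115.1/82.5 = 1.39515, K_4 = 31.4/82.5 = 0.38061
Let ψ = V/F and solve Σ zᵢ(Kᵢ−1)/(1+ψ(Kᵢ−1)) = 0.
Check two-phase: ΣzᵢKᵢ = 1.840 > 1 and Σzᵢ/Kᵢ = 1.255 > 1, so g(0) = 0.840 > 0 and g(1) = -0.255 < 0.
Newton iteration, ψ⁰ = 0.5:
  ψ = 0.500: g = 0.1782, g' = -0.795 → ψ = 0.724
  ψ = 0.724: g = 0.0047, g' = -0.792 → ψ = 0.730
Converged at ψ = 0.730.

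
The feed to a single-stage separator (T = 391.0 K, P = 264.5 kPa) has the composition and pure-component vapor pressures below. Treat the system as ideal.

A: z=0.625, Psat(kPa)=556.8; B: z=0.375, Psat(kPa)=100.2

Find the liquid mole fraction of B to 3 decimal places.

Raoult's law: Kᵢ = Pᵢˢᵃᵗ/P = Pᵢˢᵃᵗ/264.5.
  K_A = 556.8/264.5 = 2.10510, K_B = 100.2/264.5 = 0.37883
Rachford–Rice: g(V/F) = Σ zᵢ(Kᵢ−1)/(1+V/F(Kᵢ−1)) = 0.
g(0) = ΣzᵢKᵢ − 1 = 0.458 and g(1) = 1 − Σzᵢ/Kᵢ = -0.287, so a root lies in (0, 1).
Newton iteration, V/F⁰ = 0.6:
  V/F = 0.600: g = 0.0440, g' = -0.644 → V/F = 0.668
  V/F = 0.668: g = -0.0010, g' = -0.676 → V/F = 0.667
Converged at V/F = 0.667.
Compositions from xᵢ = zᵢ/(1+V/F(Kᵢ−1)), yᵢ = Kᵢxᵢ:
  A: x = 0.360, y = 0.757
  B: x = 0.640, y = 0.243

x_B = 0.640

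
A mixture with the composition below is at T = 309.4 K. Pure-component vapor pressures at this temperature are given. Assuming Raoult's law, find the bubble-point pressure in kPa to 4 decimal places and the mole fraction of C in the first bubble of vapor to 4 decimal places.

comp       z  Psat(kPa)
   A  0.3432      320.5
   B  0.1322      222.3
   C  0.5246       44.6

At the bubble point ψ → 0, so ΣzᵢKᵢ = 1 with Kᵢ = Pᵢˢᵃᵗ/P ⇒ P = ΣzᵢPᵢˢᵃᵗ.
P = 0.3432·320.5 + 0.1322·222.3 + 0.5246·44.6 = 162.7808 kPa
yᵢ = zᵢPᵢˢᵃᵗ/P ⇒ y_C = 0.5246·44.6/162.7808 = 0.1437

Pbub = 162.7808 kPa, y_C = 0.1437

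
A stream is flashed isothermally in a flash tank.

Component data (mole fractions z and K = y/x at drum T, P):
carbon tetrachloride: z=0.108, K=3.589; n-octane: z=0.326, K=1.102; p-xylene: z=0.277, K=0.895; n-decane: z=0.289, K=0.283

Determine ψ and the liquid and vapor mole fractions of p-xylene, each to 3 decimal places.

ψ = 0.104, x_p-xylene = 0.280, y_p-xylene = 0.251

Rachford–Rice: g(ψ) = Σ zᵢ(Kᵢ−1)/(1+ψ(Kᵢ−1)) = 0.
Check two-phase: ΣzᵢKᵢ = 1.077 > 1 and Σzᵢ/Kᵢ = 1.657 > 1, so g(0) = 0.077 > 0 and g(1) = -0.657 < 0.
Newton–Raphson from ψ = 0.5:
  ψ = 0.500: g = -0.2002, g' = -0.505 → ψ = 0.104
Converged at ψ = 0.104.
Compositions from xᵢ = zᵢ/(1+ψ(Kᵢ−1)), yᵢ = Kᵢxᵢ:
  carbon tetrachloride: x = 0.085, y = 0.306
  n-octane: x = 0.323, y = 0.355
  p-xylene: x = 0.280, y = 0.251
  n-decane: x = 0.312, y = 0.088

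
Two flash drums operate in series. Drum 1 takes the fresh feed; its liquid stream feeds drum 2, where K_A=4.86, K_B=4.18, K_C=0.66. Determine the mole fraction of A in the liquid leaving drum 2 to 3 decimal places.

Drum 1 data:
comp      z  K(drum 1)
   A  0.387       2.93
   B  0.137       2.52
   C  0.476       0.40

Drum 1:
Let ψ₁ = V/F and solve Σ zᵢ(Kᵢ−1)/(1+ψ₁(Kᵢ−1)) = 0.
Check two-phase: ΣzᵢKᵢ = 1.670 > 1 and Σzᵢ/Kᵢ = 1.376 > 1, so g(0) = 0.670 > 0 and g(1) = -0.376 < 0.
Iterate (Newton) starting at ψ₁ = 0.62:
  ψ₁ = 0.620: g = -0.0075, g' = -0.817 → ψ₁ = 0.611
Converged at ψ₁ = 0.611.
Drum-1 compositions:
  A: x = 0.178, y = 0.520
  B: x = 0.071, y = 0.179
  C: x = 0.751, y = 0.301
Drum-2 feed = drum-1 liquid: z₂ = (0.1776, 0.0710, 0.7513).
Drum 2:
Iterate (Newton) starting at ψ₂ = 0.46:
  ψ₂ = 0.460: g = 0.0359, g' = -0.584 → ψ₂ = 0.522
  ψ₂ = 0.522: g = 0.0020, g' = -0.521 → ψ₂ = 0.525
Converged at ψ₂ = 0.525.
  A: x = 0.059, y = 0.285
  B: x = 0.027, y = 0.111
  C: x = 0.915, y = 0.604

x_A (drum 2) = 0.059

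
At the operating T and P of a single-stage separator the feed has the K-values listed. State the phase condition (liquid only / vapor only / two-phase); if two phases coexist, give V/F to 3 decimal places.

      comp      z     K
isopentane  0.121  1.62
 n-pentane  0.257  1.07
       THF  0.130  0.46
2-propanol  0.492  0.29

liquid only

ΣzᵢKᵢ = 0.673; Σzᵢ/Kᵢ = 2.294.
Since ΣzᵢKᵢ < 1 the mixture is below its bubble point — single liquid phase.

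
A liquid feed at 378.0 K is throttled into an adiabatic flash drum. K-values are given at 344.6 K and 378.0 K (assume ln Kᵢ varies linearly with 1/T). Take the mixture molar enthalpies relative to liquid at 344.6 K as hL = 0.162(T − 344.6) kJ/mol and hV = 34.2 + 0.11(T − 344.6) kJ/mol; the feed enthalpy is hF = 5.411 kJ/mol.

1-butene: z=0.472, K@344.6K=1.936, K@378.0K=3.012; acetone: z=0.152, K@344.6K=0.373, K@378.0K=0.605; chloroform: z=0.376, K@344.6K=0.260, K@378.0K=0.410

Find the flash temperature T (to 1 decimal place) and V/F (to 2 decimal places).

T = 346.8 K, V/F = 0.15

Adiabatic flash: solve Rachford–Rice at each trial T, then check hF = ψ·hV(T) + (1−ψ)·hL(T).
  T = 344.6 K: K = (1.936, 0.373, 0.260), RR gives ψ = 0.103, H_out = 3.515 kJ/mol
  T = 378.0 K: K = (3.012, 0.605, 0.410), RR gives ψ = 0.611, H_out = 25.244 kJ/mol
  T = 361.3 K: K = (2.440, 0.480, 0.330), RR gives ψ = 0.384, H_out = 15.492 kJ/mol
  T = 353.0 K: K = (2.181, 0.425, 0.294), RR gives ψ = 0.258, H_out = 10.067 kJ/mol
  T = 348.8 K: K = (2.056, 0.398, 0.277), RR gives ψ = 0.185, H_out = 6.974 kJ/mol
  T = 346.7 K: K = (1.996, 0.386, 0.268), RR gives ψ = 0.145, H_out = 5.298 kJ/mol
Linear interpolation between T = 346.7 (H_out = 5.298) and T = 348.8 (H_out = 6.974) on hF = 5.411 gives T ≈ 346.8 K, at which ψ = 0.15.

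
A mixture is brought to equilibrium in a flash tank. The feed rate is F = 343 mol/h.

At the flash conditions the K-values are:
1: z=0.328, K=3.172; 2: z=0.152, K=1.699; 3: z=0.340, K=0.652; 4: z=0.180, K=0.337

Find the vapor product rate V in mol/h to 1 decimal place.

Rachford–Rice: g(ψ) = Σ zᵢ(Kᵢ−1)/(1+ψ(Kᵢ−1)) = 0.
Feasibility: ΣzᵢKᵢ = 1.581, Σzᵢ/Kᵢ = 1.248 — both > 1, two phases present.
Newton iteration, ψ⁰ = 0.5:
  ψ = 0.500: g = 0.0985, g' = -0.634 → ψ = 0.655
  ψ = 0.655: g = 0.0025, g' = -0.615 → ψ = 0.659
Converged at ψ = 0.659.
Then V = ψ·F = 0.6595·343 = 226.2 mol/h and L = F − V = 116.8 mol/h.

V = 226.2 mol/h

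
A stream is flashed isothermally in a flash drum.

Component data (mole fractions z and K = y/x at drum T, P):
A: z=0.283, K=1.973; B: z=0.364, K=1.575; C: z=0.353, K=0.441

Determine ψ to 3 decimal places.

ψ = 0.675

Newton–Raphson from ψ = 0.5:
  ψ = 0.500: g = 0.0739, g' = -0.406 → ψ = 0.682
  ψ = 0.682: g = -0.0030, g' = -0.447 → ψ = 0.675
Converged at ψ = 0.675.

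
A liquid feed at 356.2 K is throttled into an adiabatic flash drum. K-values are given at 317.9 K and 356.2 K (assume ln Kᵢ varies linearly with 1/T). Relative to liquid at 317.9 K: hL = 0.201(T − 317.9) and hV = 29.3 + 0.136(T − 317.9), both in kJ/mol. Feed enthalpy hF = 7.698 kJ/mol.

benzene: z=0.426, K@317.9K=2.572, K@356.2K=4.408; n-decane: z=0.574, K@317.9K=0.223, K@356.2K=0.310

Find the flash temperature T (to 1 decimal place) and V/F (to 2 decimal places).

T = 322.7 K, V/F = 0.23

Adiabatic flash: solve Rachford–Rice at each trial T, then check hF = ψ·hV(T) + (1−ψ)·hL(T).
  T = 317.9 K: K = (2.572, 0.223), RR gives ψ = 0.183, H_out = 5.365 kJ/mol
  T = 356.2 K: K = (4.408, 0.310), RR gives ψ = 0.449, H_out = 19.735 kJ/mol
  T = 337.0 K: K = (3.417, 0.265), RR gives ψ = 0.342, H_out = 13.443 kJ/mol
  T = 327.4 K: K = (2.974, 0.244), RR gives ψ = 0.273, H_out = 9.728 kJ/mol
  T = 322.6 K: K = (2.767, 0.233), RR gives ψ = 0.231, H_out = 7.632 kJ/mol
  T = 325.0 K: K = (2.870, 0.238), RR gives ψ = 0.252, H_out = 8.704 kJ/mol
Linear interpolation between T = 322.6 (H_out = 7.632) and T = 325.0 (H_out = 8.704) on hF = 7.698 gives T ≈ 322.7 K, at which ψ = 0.23.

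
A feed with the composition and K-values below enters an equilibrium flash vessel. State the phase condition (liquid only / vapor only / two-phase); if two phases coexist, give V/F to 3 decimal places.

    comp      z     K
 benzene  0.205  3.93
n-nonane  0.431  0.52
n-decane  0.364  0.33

ΣzᵢKᵢ = 1.150; Σzᵢ/Kᵢ = 1.984.
Both exceed 1, so a two-phase solution exists.
Let ψ = V/F and solve Σ zᵢ(Kᵢ−1)/(1+ψ(Kᵢ−1)) = 0.
Newton–Raphson from ψ = 0.5:
  ψ = 0.500: g = -0.3953, g' = -0.831 → ψ = 0.024
  ψ = 0.024: g = 0.1034, g' = -1.804 → ψ = 0.082
  ψ = 0.082: g = 0.0113, g' = -1.436 → ψ = 0.090
Converged at ψ = 0.090.

two-phase, V/F = 0.090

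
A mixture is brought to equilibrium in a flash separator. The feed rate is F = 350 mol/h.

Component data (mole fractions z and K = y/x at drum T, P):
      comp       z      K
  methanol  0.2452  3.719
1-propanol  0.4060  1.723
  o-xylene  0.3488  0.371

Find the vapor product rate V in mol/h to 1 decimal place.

Material balance + equilibrium reduce to Σ zᵢ(Kᵢ−1)/(1+V/F(Kᵢ−1)) = 0.
g(0) = ΣzᵢKᵢ − 1 = 0.7408 and g(1) = 1 − Σzᵢ/Kᵢ = -0.2417, so a root lies in (0, 1).
Newton–Raphson from V/F = 0.38:
  V/F = 0.3800: g = 0.26987, g' = -0.8074 → V/F = 0.7142
  V/F = 0.7142: g = 0.02183, g' = -0.7567 → V/F = 0.7431
  V/F = 0.7431: g = -0.00025, g' = -0.7750 → V/F = 0.7428
Converged at V/F = 0.7428.
Then V = V/F·F = 0.7428·350 = 260.0 mol/h and L = F − V = 90.0 mol/h.

V = 260.0 mol/h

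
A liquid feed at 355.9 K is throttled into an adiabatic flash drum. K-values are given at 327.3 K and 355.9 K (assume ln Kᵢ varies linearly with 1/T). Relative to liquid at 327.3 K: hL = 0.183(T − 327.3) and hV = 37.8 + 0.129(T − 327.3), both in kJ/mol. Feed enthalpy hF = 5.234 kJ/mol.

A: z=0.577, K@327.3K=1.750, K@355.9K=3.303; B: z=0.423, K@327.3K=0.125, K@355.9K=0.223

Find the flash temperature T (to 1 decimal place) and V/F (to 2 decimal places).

T = 328.5 K, V/F = 0.13

Adiabatic flash: solve Rachford–Rice at each trial T, then check hF = ψ·hV(T) + (1−ψ)·hL(T).
  T = 327.3 K: K = (1.750, 0.125), RR gives ψ = 0.095, H_out = 3.607 kJ/mol
  T = 355.9 K: K = (3.303, 0.223), RR gives ψ = 0.559, H_out = 25.498 kJ/mol
  T = 341.6 K: K = (2.436, 0.169), RR gives ψ = 0.400, H_out = 17.423 kJ/mol
  T = 334.5 K: K = (2.075, 0.146), RR gives ψ = 0.282, H_out = 11.867 kJ/mol
  T = 330.9 K: K = (1.907, 0.135), RR gives ψ = 0.201, H_out = 8.214 kJ/mol
  T = 329.1 K: K = (1.827, 0.130), RR gives ψ = 0.152, H_out = 6.058 kJ/mol
Linear interpolation between T = 327.3 (H_out = 3.607) and T = 329.1 (H_out = 6.058) on hF = 5.234 gives T ≈ 328.5 K, at which ψ = 0.13.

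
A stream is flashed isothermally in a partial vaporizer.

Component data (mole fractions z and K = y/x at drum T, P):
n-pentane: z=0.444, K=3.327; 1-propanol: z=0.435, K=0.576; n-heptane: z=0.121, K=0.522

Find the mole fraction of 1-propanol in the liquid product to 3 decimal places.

Rachford–Rice: g(V/F) = Σ zᵢ(Kᵢ−1)/(1+V/F(Kᵢ−1)) = 0.
Check two-phase: ΣzᵢKᵢ = 1.791 > 1 and Σzᵢ/Kᵢ = 1.120 > 1, so g(0) = 0.791 > 0 and g(1) = -0.120 < 0.
Iterate (Newton) starting at V/F = 0.61:
  V/F = 0.610: g = 0.0966, g' = -0.608 → V/F = 0.769
  V/F = 0.769: g = 0.0053, g' = -0.550 → V/F = 0.779
Converged at V/F = 0.779.
Compositions from xᵢ = zᵢ/(1+V/F(Kᵢ−1)), yᵢ = Kᵢxᵢ:
  n-pentane: x = 0.158, y = 0.525
  1-propanol: x = 0.649, y = 0.374
  n-heptane: x = 0.193, y = 0.101

x_1-propanol = 0.649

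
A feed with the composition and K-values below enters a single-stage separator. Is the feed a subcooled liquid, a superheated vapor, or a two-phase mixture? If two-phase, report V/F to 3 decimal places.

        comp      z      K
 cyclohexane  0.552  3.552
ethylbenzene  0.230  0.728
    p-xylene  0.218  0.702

ΣzᵢKᵢ = 2.281; Σzᵢ/Kᵢ = 0.782.
Since Σzᵢ/Kᵢ < 1 the mixture is above its dew point — single vapor phase.

superheated vapor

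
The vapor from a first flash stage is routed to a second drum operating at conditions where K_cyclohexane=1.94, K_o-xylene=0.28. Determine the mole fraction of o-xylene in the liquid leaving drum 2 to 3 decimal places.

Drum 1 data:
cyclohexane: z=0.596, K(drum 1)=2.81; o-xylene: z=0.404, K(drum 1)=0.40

x_o-xylene (drum 2) = 0.566

Drum 1:
Material balance + equilibrium reduce to Σ zᵢ(Kᵢ−1)/(1+ψ₁(Kᵢ−1)) = 0.
g(0) = ΣzᵢKᵢ − 1 = 0.836 and g(1) = 1 − Σzᵢ/Kᵢ = -0.222, so a root lies in (0, 1).
Binary case is linear: z₁(K₁−1)(1+ψ₁(K₂−1)) + z₂(K₂−1)(1+ψ₁(K₁−1)) = 0
⇒ ψ₁ = [z₁(K₁−1)+z₂(K₂−1)] / [−(K₁−1)(K₂−1)] = 0.8364/1.0860 = 0.770
Drum-1 compositions:
  cyclohexane: x = 0.249, y = 0.700
  o-xylene: x = 0.751, y = 0.300
Drum-2 feed = drum-1 vapor: z₂ = (0.6996, 0.3004).
Drum 2:
Binary case is linear: z₁(K₁−1)(1+ψ₂(K₂−1)) + z₂(K₂−1)(1+ψ₂(K₁−1)) = 0
⇒ ψ₂ = [z₁(K₁−1)+z₂(K₂−1)] / [−(K₁−1)(K₂−1)] = 0.4413/0.6768 = 0.652
  cyclohexane: x = 0.434, y = 0.841
  o-xylene: x = 0.566, y = 0.159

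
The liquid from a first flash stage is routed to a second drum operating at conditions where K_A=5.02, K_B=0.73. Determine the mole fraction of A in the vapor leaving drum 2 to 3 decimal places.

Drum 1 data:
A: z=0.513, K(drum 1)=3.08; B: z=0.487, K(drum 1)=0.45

y_A (drum 2) = 0.316

Drum 1:
Let ψ₁ = V/F and solve Σ zᵢ(Kᵢ−1)/(1+ψ₁(Kᵢ−1)) = 0.
g(0) = ΣzᵢKᵢ − 1 = 0.799 and g(1) = 1 − Σzᵢ/Kᵢ = -0.249, so a root lies in (0, 1).
Binary case is linear: z₁(K₁−1)(1+ψ₁(K₂−1)) + z₂(K₂−1)(1+ψ₁(K₁−1)) = 0
⇒ ψ₁ = [z₁(K₁−1)+z₂(K₂−1)] / [−(K₁−1)(K₂−1)] = 0.7992/1.1440 = 0.699
Drum-1 compositions:
  A: x = 0.209, y = 0.644
  B: x = 0.791, y = 0.356
Drum-2 feed = drum-1 liquid: z₂ = (0.2091, 0.7909).
Drum 2:
Newton iteration, ψ₂⁰ = 0.59:
  ψ₂ = 0.590: g = -0.0047, g' = -0.379 → ψ₂ = 0.578
Converged at ψ₂ = 0.578.
  A: x = 0.063, y = 0.316
  B: x = 0.937, y = 0.684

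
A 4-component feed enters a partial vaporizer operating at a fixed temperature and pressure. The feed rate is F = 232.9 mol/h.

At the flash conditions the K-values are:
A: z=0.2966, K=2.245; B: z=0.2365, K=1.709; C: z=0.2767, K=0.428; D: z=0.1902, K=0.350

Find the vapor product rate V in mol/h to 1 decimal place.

V = 95.1 mol/h

Newton–Raphson from V/F = 0.44:
  V/F = 0.4400: g = -0.01827, g' = -0.5803 → V/F = 0.4085
  V/F = 0.4085: g = -0.00006, g' = -0.5766 → V/F = 0.4084
Converged at V/F = 0.4084.
Then V = V/F·F = 0.4084·232.9 = 95.1 mol/h and L = F − V = 137.8 mol/h.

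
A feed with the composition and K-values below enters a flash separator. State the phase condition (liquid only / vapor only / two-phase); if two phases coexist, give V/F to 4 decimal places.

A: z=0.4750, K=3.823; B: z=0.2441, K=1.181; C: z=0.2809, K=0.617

vapor only

ΣzᵢKᵢ = 2.2775; Σzᵢ/Kᵢ = 0.7862.
Since Σzᵢ/Kᵢ < 1 the mixture is above its dew point — single vapor phase.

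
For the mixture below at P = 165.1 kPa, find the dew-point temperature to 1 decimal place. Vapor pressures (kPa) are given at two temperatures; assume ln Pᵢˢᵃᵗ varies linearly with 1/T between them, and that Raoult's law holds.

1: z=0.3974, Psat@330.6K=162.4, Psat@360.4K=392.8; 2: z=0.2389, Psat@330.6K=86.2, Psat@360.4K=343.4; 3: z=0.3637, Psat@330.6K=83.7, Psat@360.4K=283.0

T = 341.6 K

Dew-point temperature: Σzᵢ·P/Pᵢˢᵃᵗ(T) = 1. Interpolate ln Pᵢˢᵃᵗ = aᵢ + bᵢ/T.
  T = 330.6 K: ΣzᵢP/Pᵢˢᵃᵗ = 1.5790
  T = 360.4 K: ΣzᵢP/Pᵢˢᵃᵗ = 0.4941
  T = 345.5 K: ΣzᵢP/Pᵢˢᵃᵗ = 0.8574
  T = 338.1 K: ΣzᵢP/Pᵢˢᵃᵗ = 1.1520
  T = 341.8 K: ΣzᵢP/Pᵢˢᵃᵗ = 0.9920
  T = 340.0 K: ΣzᵢP/Pᵢˢᵃᵗ = 1.0663
Interpolating between 340.0 K and 341.8 K gives T ≈ 341.6 K.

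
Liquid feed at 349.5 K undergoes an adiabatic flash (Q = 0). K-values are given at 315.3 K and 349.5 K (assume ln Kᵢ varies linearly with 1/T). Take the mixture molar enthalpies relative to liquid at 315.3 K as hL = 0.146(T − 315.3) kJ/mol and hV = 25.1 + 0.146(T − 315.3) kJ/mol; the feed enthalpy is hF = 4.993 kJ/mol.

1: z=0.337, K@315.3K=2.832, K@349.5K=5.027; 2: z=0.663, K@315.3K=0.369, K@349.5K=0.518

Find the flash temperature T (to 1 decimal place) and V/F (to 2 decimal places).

T = 316.7 K, V/F = 0.19

Adiabatic flash: solve Rachford–Rice at each trial T, then check hF = ψ·hV(T) + (1−ψ)·hL(T).
  T = 315.3 K: K = (2.832, 0.369), RR gives ψ = 0.172, H_out = 4.322 kJ/mol
  T = 349.5 K: K = (5.027, 0.518), RR gives ψ = 0.535, H_out = 18.410 kJ/mol
  T = 332.4 K: K = (3.829, 0.441), RR gives ψ = 0.369, H_out = 11.747 kJ/mol
  T = 323.9 K: K = (3.309, 0.405), RR gives ψ = 0.279, H_out = 8.255 kJ/mol
  T = 319.6 K: K = (3.064, 0.387), RR gives ψ = 0.228, H_out = 6.357 kJ/mol
  T = 317.5 K: K = (2.949, 0.378), RR gives ψ = 0.202, H_out = 5.383 kJ/mol
Linear interpolation between T = 315.3 (H_out = 4.322) and T = 317.5 (H_out = 5.383) on hF = 4.993 gives T ≈ 316.7 K, at which ψ = 0.19.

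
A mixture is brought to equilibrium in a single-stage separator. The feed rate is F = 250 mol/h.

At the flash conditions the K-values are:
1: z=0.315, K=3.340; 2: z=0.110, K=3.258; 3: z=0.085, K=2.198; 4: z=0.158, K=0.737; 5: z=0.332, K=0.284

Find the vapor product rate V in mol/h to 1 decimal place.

Material balance + equilibrium reduce to Σ zᵢ(Kᵢ−1)/(1+ψ(Kᵢ−1)) = 0.
Check two-phase: ΣzᵢKᵢ = 1.808 > 1 and Σzᵢ/Kᵢ = 1.550 > 1, so g(0) = 0.808 > 0 and g(1) = -0.550 < 0.
Newton–Raphson from ψ = 0.42:
  ψ = 0.420: g = 0.1803, g' = -1.002 → ψ = 0.600
  ψ = 0.600: g = 0.0053, g' = -0.979 → ψ = 0.605
Converged at ψ = 0.605.
Then V = ψ·F = 0.6054·250 = 151.3 mol/h and L = F − V = 98.7 mol/h.

V = 151.3 mol/h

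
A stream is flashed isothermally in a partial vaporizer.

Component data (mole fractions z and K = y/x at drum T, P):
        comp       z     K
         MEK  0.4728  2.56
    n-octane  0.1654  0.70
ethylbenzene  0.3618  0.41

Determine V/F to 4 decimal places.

Newton iteration, V/F⁰ = 0.5:
  V/F = 0.5000: g = 0.05320, g' = -0.6371 → V/F = 0.5835
  V/F = 0.5835: g = 0.00043, g' = -0.6301 → V/F = 0.5842
Converged at V/F = 0.5842.

V/F = 0.5842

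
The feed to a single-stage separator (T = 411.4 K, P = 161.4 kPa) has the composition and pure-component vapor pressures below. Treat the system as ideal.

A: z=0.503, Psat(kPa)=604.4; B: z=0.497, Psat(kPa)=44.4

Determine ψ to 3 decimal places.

Raoult's law: Kᵢ = Pᵢˢᵃᵗ/P = Pᵢˢᵃᵗ/161.4.
  K_A = 604.4/161.4 = 3.74473, K_B = 44.4/161.4 = 0.27509
Iterate (Newton) starting at ψ = 0.32:
  ψ = 0.320: g = 0.2659, g' = -1.517 → ψ = 0.495
  ψ = 0.495: g = 0.0230, g' = -1.316 → ψ = 0.513
Converged at ψ = 0.513.

ψ = 0.513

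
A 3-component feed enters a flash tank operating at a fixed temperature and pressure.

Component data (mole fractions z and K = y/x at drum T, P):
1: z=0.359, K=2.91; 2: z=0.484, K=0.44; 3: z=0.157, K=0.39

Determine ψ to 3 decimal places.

Material balance + equilibrium reduce to Σ zᵢ(Kᵢ−1)/(1+ψ(Kᵢ−1)) = 0.
g(0) = ΣzᵢKᵢ − 1 = 0.319 and g(1) = 1 − Σzᵢ/Kᵢ = -0.626, so a root lies in (0, 1).
Iterate (Newton) starting at ψ = 0.5:
  ψ = 0.500: g = -0.1635, g' = -0.756 → ψ = 0.284
  ψ = 0.284: g = 0.0066, g' = -0.851 → ψ = 0.292
Converged at ψ = 0.292.

ψ = 0.292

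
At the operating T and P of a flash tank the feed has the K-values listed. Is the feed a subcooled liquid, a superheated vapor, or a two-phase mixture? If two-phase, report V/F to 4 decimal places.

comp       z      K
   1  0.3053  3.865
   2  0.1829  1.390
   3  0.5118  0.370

ΣzᵢKᵢ = 1.6236; Σzᵢ/Kᵢ = 1.5938.
Both exceed 1, so a two-phase solution exists.
Let ψ = V/F and solve Σ zᵢ(Kᵢ−1)/(1+ψ(Kᵢ−1)) = 0.
Iterate (Newton) starting at ψ = 0.35:
  ψ = 0.3500: g = 0.08586, g' = -0.9806 → ψ = 0.4376
  ψ = 0.4376: g = 0.00392, g' = -0.9009 → ψ = 0.4419
Converged at ψ = 0.4419.

two-phase, V/F = 0.4419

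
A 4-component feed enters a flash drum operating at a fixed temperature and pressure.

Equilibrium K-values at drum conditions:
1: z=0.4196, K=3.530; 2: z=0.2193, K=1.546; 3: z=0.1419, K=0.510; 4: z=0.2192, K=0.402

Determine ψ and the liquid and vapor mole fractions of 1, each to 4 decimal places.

ψ = 0.8947, x_1 = 0.1286, y_1 = 0.4539

Material balance + equilibrium reduce to Σ zᵢ(Kᵢ−1)/(1+ψ(Kᵢ−1)) = 0.
g(0) = ΣzᵢKᵢ − 1 = 0.9807 and g(1) = 1 − Σzᵢ/Kᵢ = -0.0842, so a root lies in (0, 1).
Iterate (Newton) starting at ψ = 0.3:
  ψ = 0.3000: g = 0.46515, g' = -1.0796 → ψ = 0.7309
  ψ = 0.7309: g = 0.11701, g' = -0.6943 → ψ = 0.8994
  ψ = 0.8994: g = -0.00354, g' = -0.7557 → ψ = 0.8947
Converged at ψ = 0.8947.
Compositions from xᵢ = zᵢ/(1+ψ(Kᵢ−1)), yᵢ = Kᵢxᵢ:
  1: x = 0.1286, y = 0.4539
  2: x = 0.1473, y = 0.2278
  3: x = 0.2527, y = 0.1289
  4: x = 0.4714, y = 0.1895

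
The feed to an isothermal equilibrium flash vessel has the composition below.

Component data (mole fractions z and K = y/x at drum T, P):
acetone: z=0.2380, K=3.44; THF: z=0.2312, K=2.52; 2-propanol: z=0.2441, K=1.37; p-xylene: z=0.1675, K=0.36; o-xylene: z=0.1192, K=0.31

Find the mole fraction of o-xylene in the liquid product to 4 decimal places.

Let β = V/F and solve Σ zᵢ(Kᵢ−1)/(1+β(Kᵢ−1)) = 0.
Feasibility: ΣzᵢKᵢ = 1.8330, Σzᵢ/Kᵢ = 1.1889 — both > 1, two phases present.
Newton–Raphson from β = 0.5:
  β = 0.5000: g = 0.25426, g' = -0.7644 → β = 0.8326
  β = 0.8326: g = -0.00708, g' = -0.9057 → β = 0.8248
Converged at β = 0.8248.
Compositions from xᵢ = zᵢ/(1+β(Kᵢ−1)), yᵢ = Kᵢxᵢ:
  acetone: x = 0.0790, y = 0.2718
  THF: x = 0.1026, y = 0.2585
  2-propanol: x = 0.1870, y = 0.2562
  p-xylene: x = 0.3548, y = 0.1277
  o-xylene: x = 0.2766, y = 0.0858

x_o-xylene = 0.2766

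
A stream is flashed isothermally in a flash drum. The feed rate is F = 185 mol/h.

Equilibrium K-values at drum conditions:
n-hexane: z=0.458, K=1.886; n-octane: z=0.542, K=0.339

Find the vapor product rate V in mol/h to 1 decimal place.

Material balance + equilibrium reduce to Σ zᵢ(Kᵢ−1)/(1+ψ(Kᵢ−1)) = 0.
Check two-phase: ΣzᵢKᵢ = 1.048 > 1 and Σzᵢ/Kᵢ = 1.842 > 1, so g(0) = 0.048 > 0 and g(1) = -0.842 < 0.
Binary case is linear: z₁(K₁−1)(1+ψ(K₂−1)) + z₂(K₂−1)(1+ψ(K₁−1)) = 0
⇒ ψ = [z₁(K₁−1)+z₂(K₂−1)] / [−(K₁−1)(K₂−1)] = 0.0475/0.5856 = 0.081
Then V = ψ·F = 0.0812·185 = 15.0 mol/h and L = F − V = 170.0 mol/h.

V = 15.0 mol/h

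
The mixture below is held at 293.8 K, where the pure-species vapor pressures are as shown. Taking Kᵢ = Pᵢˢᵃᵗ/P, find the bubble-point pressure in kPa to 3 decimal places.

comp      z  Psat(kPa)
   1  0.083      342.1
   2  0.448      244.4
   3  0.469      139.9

At the bubble point ψ → 0, so ΣzᵢKᵢ = 1 with Kᵢ = Pᵢˢᵃᵗ/P ⇒ P = ΣzᵢPᵢˢᵃᵗ.
P = 0.083·342.1 + 0.448·244.4 + 0.469·139.9 = 203.499 kPa

Pbub = 203.499 kPa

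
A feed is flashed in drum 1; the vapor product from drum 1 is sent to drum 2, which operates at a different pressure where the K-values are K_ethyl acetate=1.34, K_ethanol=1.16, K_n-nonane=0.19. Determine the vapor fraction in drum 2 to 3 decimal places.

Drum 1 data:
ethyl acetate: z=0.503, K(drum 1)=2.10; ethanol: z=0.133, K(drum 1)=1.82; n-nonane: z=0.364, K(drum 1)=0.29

Drum 1:
Material balance + equilibrium reduce to Σ zᵢ(Kᵢ−1)/(1+ψ₁(Kᵢ−1)) = 0.
Check two-phase: ΣzᵢKᵢ = 1.404 > 1 and Σzᵢ/Kᵢ = 1.568 > 1, so g(0) = 0.404 > 0 and g(1) = -0.568 < 0.
Newton–Raphson from ψ₁ = 0.39:
  ψ₁ = 0.390: g = 0.1124, g' = -0.700 → ψ₁ = 0.551
  ψ₁ = 0.551: g = -0.0045, g' = -0.773 → ψ₁ = 0.545
Converged at ψ₁ = 0.545.
Drum-1 compositions:
  ethyl acetate: x = 0.315, y = 0.661
  ethanol: x = 0.092, y = 0.167
  n-nonane: x = 0.594, y = 0.172
Drum-2 feed = drum-1 vapor: z₂ = (0.6606, 0.1673, 0.1721).
Drum 2:
Newton–Raphson from ψ₂ = 0.32:
  ψ₂ = 0.320: g = 0.0398, g' = -0.272 → ψ₂ = 0.467
  ψ₂ = 0.467: g = -0.0053, g' = -0.352 → ψ₂ = 0.451
Converged at ψ₂ = 0.451.
  ethyl acetate: x = 0.573, y = 0.767
  ethanol: x = 0.156, y = 0.181
  n-nonane: x = 0.271, y = 0.052

V/F (drum 2) = 0.451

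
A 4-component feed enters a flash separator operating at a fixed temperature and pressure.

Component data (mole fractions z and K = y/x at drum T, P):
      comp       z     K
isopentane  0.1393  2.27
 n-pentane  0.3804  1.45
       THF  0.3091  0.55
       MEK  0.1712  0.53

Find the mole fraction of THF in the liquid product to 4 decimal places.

x_THF = 0.3727

Rachford–Rice: g(V/F) = Σ zᵢ(Kᵢ−1)/(1+V/F(Kᵢ−1)) = 0.
g(0) = ΣzᵢKᵢ − 1 = 0.1285 and g(1) = 1 − Σzᵢ/Kᵢ = -0.2087, so a root lies in (0, 1).
Newton iteration, V/F⁰ = 0.5:
  V/F = 0.5000: g = -0.03672, g' = -0.3042 → V/F = 0.3793
  V/F = 0.3793: g = -0.00003, g' = -0.3056 → V/F = 0.3792
Converged at V/F = 0.3792.
Compositions from xᵢ = zᵢ/(1+V/F(Kᵢ−1)), yᵢ = Kᵢxᵢ:
  isopentane: x = 0.0940, y = 0.2134
  n-pentane: x = 0.3249, y = 0.4712
  THF: x = 0.3727, y = 0.2050
  MEK: x = 0.2083, y = 0.1104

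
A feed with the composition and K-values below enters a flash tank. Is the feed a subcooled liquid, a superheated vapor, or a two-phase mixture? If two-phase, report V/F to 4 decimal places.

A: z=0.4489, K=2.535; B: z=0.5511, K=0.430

ΣzᵢKᵢ = 1.3749; Σzᵢ/Kᵢ = 1.4587.
Both exceed 1, so a two-phase solution exists.
Let ψ = V/F and solve Σ zᵢ(Kᵢ−1)/(1+ψ(Kᵢ−1)) = 0.
Newton–Raphson from ψ = 0.4:
  ψ = 0.4000: g = 0.02003, g' = -0.7065 → ψ = 0.4283
  ψ = 0.4283: g = 0.00012, g' = -0.6984 → ψ = 0.4285
Converged at ψ = 0.4285.

two-phase, V/F = 0.4285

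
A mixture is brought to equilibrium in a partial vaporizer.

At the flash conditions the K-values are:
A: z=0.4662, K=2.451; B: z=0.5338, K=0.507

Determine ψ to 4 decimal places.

ψ = 0.5778

Iterate (Newton) starting at ψ = 0.5:
  ψ = 0.5000: g = 0.04278, g' = -0.5582 → ψ = 0.5766
  ψ = 0.5766: g = 0.00061, g' = -0.5442 → ψ = 0.5778
Converged at ψ = 0.5778.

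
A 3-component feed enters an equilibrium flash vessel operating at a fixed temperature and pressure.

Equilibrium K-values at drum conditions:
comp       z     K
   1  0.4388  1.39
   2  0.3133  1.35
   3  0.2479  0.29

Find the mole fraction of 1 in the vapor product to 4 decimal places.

y_1 = 0.5285

Rachford–Rice: g(V/F) = Σ zᵢ(Kᵢ−1)/(1+V/F(Kᵢ−1)) = 0.
Check two-phase: ΣzᵢKᵢ = 1.1048 > 1 and Σzᵢ/Kᵢ = 1.4026 > 1, so g(0) = 0.1048 > 0 and g(1) = -0.4026 < 0.
Newton–Raphson from V/F = 0.57:
  V/F = 0.5700: g = -0.06424, g' = -0.4240 → V/F = 0.4185
  V/F = 0.4185: g = -0.00765, g' = -0.3315 → V/F = 0.3954
  V/F = 0.3954: g = -0.00012, g' = -0.3213 → V/F = 0.3950
Converged at V/F = 0.3950.
Compositions from xᵢ = zᵢ/(1+V/F(Kᵢ−1)), yᵢ = Kᵢxᵢ:
  1: x = 0.3802, y = 0.5285
  2: x = 0.2752, y = 0.3716
  3: x = 0.3445, y = 0.0999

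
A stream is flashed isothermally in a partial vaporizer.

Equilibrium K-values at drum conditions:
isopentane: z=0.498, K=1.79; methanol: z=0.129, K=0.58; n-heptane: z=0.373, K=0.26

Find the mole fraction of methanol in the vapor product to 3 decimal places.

y_methanol = 0.079

Material balance + equilibrium reduce to Σ zᵢ(Kᵢ−1)/(1+β(Kᵢ−1)) = 0.
Feasibility: ΣzᵢKᵢ = 1.063, Σzᵢ/Kᵢ = 1.935 — both > 1, two phases present.
Newton–Raphson from β = 0.61:
  β = 0.610: g = -0.3105, g' = -0.861 → β = 0.250
  β = 0.250: g = -0.0704, g' = -0.553 → β = 0.122
  β = 0.122: g = -0.0017, g' = -0.531 → β = 0.119
Converged at β = 0.119.
Compositions from xᵢ = zᵢ/(1+β(Kᵢ−1)), yᵢ = Kᵢxᵢ:
  isopentane: x = 0.455, y = 0.815
  methanol: x = 0.136, y = 0.079
  n-heptane: x = 0.409, y = 0.106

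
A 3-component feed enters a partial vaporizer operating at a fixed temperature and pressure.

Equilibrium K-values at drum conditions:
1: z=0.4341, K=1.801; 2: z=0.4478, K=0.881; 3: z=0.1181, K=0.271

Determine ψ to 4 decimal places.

ψ = 0.6702

Material balance + equilibrium reduce to Σ zᵢ(Kᵢ−1)/(1+ψ(Kᵢ−1)) = 0.
Check two-phase: ΣzᵢKᵢ = 1.2083 > 1 and Σzᵢ/Kᵢ = 1.1851 > 1, so g(0) = 0.2083 > 0 and g(1) = -0.1851 < 0.
Iterate (Newton) starting at ψ = 0.59:
  ψ = 0.5900: g = 0.02774, g' = -0.3290 → ψ = 0.6743
  ψ = 0.6743: g = -0.00150, g' = -0.3677 → ψ = 0.6702
Converged at ψ = 0.6702.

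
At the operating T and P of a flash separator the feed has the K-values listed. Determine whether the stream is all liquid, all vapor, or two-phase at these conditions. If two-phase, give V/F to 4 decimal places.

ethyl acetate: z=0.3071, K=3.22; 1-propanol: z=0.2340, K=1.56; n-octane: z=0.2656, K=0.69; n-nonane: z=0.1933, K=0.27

ΣzᵢKᵢ = 1.5894; Σzᵢ/Kᵢ = 1.3462.
Both exceed 1, so a two-phase solution exists.
Rachford–Rice: g(ψ) = Σ zᵢ(Kᵢ−1)/(1+ψ(Kᵢ−1)) = 0.
Newton iteration, ψ⁰ = 0.35:
  ψ = 0.3500: g = 0.21133, g' = -0.7486 → ψ = 0.6323
  ψ = 0.6323: g = 0.01590, g' = -0.6968 → ψ = 0.6551
  ψ = 0.6551: g = -0.00014, g' = -0.7091 → ψ = 0.6549
Converged at ψ = 0.6549.

two-phase, V/F = 0.6549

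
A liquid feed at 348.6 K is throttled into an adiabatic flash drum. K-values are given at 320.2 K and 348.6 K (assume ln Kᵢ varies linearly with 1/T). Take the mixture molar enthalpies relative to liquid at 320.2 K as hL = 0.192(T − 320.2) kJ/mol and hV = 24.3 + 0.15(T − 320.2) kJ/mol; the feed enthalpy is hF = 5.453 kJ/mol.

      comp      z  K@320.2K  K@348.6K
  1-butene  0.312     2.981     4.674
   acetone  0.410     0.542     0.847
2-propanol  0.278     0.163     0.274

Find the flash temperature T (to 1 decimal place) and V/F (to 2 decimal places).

Adiabatic flash: solve Rachford–Rice at each trial T, then check hF = ψ·hV(T) + (1−ψ)·hL(T).
  T = 320.2 K: K = (2.981, 0.542, 0.163), RR gives ψ = 0.158, H_out = 3.843 kJ/mol
  T = 348.6 K: K = (4.674, 0.847, 0.274), RR gives ψ = 0.522, H_out = 17.507 kJ/mol
  T = 334.4 K: K = (3.769, 0.684, 0.214), RR gives ψ = 0.341, H_out = 10.819 kJ/mol
  T = 327.3 K: K = (3.360, 0.610, 0.187), RR gives ψ = 0.252, H_out = 7.422 kJ/mol
  T = 323.8 K: K = (3.170, 0.576, 0.175), RR gives ψ = 0.207, H_out = 5.690 kJ/mol
  T = 322.0 K: K = (3.074, 0.559, 0.169), RR gives ψ = 0.183, H_out = 4.776 kJ/mol
Linear interpolation between T = 322.0 (H_out = 4.776) and T = 323.8 (H_out = 5.690) on hF = 5.453 gives T ≈ 323.3 K, at which ψ = 0.20.

T = 323.3 K, V/F = 0.20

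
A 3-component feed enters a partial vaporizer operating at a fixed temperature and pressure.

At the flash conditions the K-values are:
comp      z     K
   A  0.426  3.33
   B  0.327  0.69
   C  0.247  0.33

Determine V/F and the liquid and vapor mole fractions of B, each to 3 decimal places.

Rachford–Rice: g(V/F) = Σ zᵢ(Kᵢ−1)/(1+V/F(Kᵢ−1)) = 0.
Feasibility: ΣzᵢKᵢ = 1.726, Σzᵢ/Kᵢ = 1.350 — both > 1, two phases present.
Newton iteration, V/F⁰ = 0.63:
  V/F = 0.630: g = -0.0101, g' = -0.760 → V/F = 0.617
Converged at V/F = 0.617.
Compositions from xᵢ = zᵢ/(1+V/F(Kᵢ−1)), yᵢ = Kᵢxᵢ:
  A: x = 0.175, y = 0.582
  B: x = 0.404, y = 0.279
  C: x = 0.421, y = 0.139

V/F = 0.617, x_B = 0.404, y_B = 0.279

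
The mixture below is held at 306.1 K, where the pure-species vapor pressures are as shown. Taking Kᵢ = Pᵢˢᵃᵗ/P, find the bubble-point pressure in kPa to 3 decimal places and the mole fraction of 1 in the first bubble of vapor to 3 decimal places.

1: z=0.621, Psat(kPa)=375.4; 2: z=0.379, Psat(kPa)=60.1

Pbub = 255.901 kPa, y_1 = 0.911

At the bubble point ψ → 0, so ΣzᵢKᵢ = 1 with Kᵢ = Pᵢˢᵃᵗ/P ⇒ P = ΣzᵢPᵢˢᵃᵗ.
P = 0.621·375.4 + 0.379·60.1 = 255.901 kPa
yᵢ = zᵢPᵢˢᵃᵗ/P ⇒ y_1 = 0.621·375.4/255.901 = 0.911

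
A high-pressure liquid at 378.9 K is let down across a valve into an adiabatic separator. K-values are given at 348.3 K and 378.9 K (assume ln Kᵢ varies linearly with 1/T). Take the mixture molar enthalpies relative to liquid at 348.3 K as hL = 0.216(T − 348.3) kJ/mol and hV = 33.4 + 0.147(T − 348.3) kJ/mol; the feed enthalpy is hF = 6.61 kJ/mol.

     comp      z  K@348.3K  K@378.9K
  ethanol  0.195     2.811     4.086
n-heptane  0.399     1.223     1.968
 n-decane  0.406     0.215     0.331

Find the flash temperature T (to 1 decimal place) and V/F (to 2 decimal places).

Adiabatic flash: solve Rachford–Rice at each trial T, then check hF = ψ·hV(T) + (1−ψ)·hL(T).
  T = 348.3 K: K = (2.811, 1.223, 0.215), RR gives ψ = 0.153, H_out = 5.126 kJ/mol
  T = 378.9 K: K = (4.086, 1.968, 0.331), RR gives ψ = 0.602, H_out = 25.440 kJ/mol
  T = 363.6 K: K = (3.416, 1.567, 0.269), RR gives ψ = 0.406, H_out = 16.431 kJ/mol
  T = 356.0 K: K = (3.107, 1.389, 0.241), RR gives ψ = 0.290, H_out = 11.181 kJ/mol
  T = 352.1 K: K = (2.955, 1.303, 0.228), RR gives ψ = 0.223, H_out = 8.214 kJ/mol
  T = 350.2 K: K = (2.883, 1.263, 0.221), RR gives ψ = 0.189, H_out = 6.695 kJ/mol
Linear interpolation between T = 348.3 (H_out = 5.126) and T = 350.2 (H_out = 6.695) on hF = 6.61 gives T ≈ 350.1 K, at which ψ = 0.19.

T = 350.1 K, V/F = 0.19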